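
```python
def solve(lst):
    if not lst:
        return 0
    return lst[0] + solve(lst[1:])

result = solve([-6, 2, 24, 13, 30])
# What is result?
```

(-6) + 2 + 24 + 13 + 30 + 0 = 63

Answer: 63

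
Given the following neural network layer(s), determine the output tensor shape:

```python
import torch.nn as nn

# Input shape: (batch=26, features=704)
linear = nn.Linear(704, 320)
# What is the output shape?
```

Input: (26, 704) -> Output: (26, 320)

Answer: (26, 320)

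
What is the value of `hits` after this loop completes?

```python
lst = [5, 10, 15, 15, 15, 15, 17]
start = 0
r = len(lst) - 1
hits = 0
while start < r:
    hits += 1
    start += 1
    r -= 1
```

Iterations until pointers meet (list length 7)
`hits` takes the values: 0 → 1 → 2 → 3

Answer: 3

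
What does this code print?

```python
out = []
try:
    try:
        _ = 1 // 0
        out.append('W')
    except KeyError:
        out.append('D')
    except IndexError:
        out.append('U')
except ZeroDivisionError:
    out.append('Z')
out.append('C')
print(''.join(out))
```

Execution trace: 'Z' (outer except ZeroDivisionError) → 'C' (after the try/except). Output: ZC

Answer: ZC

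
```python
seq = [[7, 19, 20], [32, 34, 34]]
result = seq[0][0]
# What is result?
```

Trace:
`seq = [[7, 19, 20], [32, 34, 34]]` → seq = [[7, 19, 20], [32, 34, 34]]
`result = seq[0][0]` → result = 7
So result = 7

Answer: 7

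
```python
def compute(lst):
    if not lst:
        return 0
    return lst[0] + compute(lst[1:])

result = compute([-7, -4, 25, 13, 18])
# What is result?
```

(-7) + (-4) + 25 + 13 + 18 + 0 = 45

Answer: 45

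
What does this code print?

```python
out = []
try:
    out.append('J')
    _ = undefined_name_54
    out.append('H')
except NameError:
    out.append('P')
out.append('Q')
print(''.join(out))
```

Execution trace: 'J' (try body) → 'P' (except NameError) → 'Q' (after the try/except). Output: JPQ

Answer: JPQ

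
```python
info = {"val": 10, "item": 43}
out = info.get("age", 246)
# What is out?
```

Trace:
`info = {"val": 10, "item": 43}` → info = {'val': 10, 'item': 43}
`out = info.get("age", 246)` → out = 246
So out = 246

Answer: 246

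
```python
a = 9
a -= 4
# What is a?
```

Trace:
`a = 9` → a = 9
`a -= 4` → a = 5
So a = 5

Answer: 5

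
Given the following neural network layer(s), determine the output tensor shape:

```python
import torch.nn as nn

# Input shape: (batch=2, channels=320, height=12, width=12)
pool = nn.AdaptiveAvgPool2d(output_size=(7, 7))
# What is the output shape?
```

Input: (2, 320, 12, 12) -> Output: (2, 320, 7, 7)

Answer: (2, 320, 7, 7)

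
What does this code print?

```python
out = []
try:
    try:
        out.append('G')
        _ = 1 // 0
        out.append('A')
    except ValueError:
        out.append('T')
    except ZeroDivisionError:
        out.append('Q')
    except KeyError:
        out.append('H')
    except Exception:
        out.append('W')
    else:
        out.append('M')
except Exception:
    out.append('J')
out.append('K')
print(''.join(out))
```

Execution trace: 'G' (inner try body) → 'Q' (inner except ZeroDivisionError) → 'K' (after the try/except). Output: GQK

Answer: GQK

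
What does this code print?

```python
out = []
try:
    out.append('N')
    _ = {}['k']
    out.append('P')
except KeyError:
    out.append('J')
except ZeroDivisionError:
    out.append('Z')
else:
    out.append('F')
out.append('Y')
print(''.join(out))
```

Execution trace: 'N' (try body) → 'J' (except KeyError) → 'Y' (after the try/except). Output: NJY

Answer: NJY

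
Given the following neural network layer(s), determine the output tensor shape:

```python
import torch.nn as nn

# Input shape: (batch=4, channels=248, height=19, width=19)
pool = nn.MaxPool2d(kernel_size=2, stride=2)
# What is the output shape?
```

Input: (4, 248, 19, 19) -> Output: (4, 248, 9, 9)

Answer: (4, 248, 9, 9)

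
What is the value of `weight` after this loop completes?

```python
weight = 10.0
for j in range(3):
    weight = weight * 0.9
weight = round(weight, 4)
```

Exponential decay: 10.0 * 0.9^3
`weight` takes the values: 10.0 → 9.0 → 8.1 → 7.29

Answer: 7.29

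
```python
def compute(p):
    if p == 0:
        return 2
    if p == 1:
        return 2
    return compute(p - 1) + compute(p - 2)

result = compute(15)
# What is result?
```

Build up from base cases: compute(0)=2, compute(1)=2, compute(2)=4, compute(3)=6, compute(4)=10, compute(5)=16, compute(6)=26, ..., compute(15)=1974

Answer: 1974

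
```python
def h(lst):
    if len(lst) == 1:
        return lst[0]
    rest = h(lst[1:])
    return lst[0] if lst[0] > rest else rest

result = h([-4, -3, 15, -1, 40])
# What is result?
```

Recursive max over [-4, -3, 15, -1, 40] = 40

Answer: 40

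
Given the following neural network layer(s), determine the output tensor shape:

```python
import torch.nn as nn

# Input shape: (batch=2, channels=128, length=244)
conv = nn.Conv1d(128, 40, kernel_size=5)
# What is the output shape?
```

Input: (2, 128, 244) -> Output: (2, 40, 240)

Answer: (2, 40, 240)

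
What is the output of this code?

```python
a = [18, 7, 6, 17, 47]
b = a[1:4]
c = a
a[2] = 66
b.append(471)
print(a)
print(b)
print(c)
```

Key concept: slice vs alias.
Step by step:
`a = [18, 7, 6, 17, 47]` → a = [18, 7, 6, 17, 47]
`b = a[1:4]` → b = [7, 6, 17]
`c = a` → c = [18, 7, 6, 17, 47] (same object as a)
`a[2] = 66` → a = [18, 7, 66, 17, 47] (same object as c); c = [18, 7, 66, 17, 47] (same object as a)
`b.append(471)` → b = [7, 6, 17, 471]
`print(a)` → prints [18, 7, 66, 17, 47]
`print(b)` → prints [7, 6, 17, 471]
`print(c)` → prints [18, 7, 66, 17, 47]

Answer:
[18, 7, 66, 17, 47]
[7, 6, 17, 471]
[18, 7, 66, 17, 47]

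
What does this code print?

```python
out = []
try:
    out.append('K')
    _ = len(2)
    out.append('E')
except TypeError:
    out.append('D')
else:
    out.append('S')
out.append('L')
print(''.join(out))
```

Execution trace: 'K' (try body) → 'D' (except TypeError) → 'L' (after the try/except). Output: KDL

Answer: KDL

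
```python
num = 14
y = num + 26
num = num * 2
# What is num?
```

Trace:
`num = 14` → num = 14
`y = num + 26` → y = 40
`num = num * 2` → num = 28
So num = 28

Answer: 28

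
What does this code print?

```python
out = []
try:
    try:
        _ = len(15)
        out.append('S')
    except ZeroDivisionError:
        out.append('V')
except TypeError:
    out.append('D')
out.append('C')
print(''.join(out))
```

Execution trace: 'D' (outer except TypeError) → 'C' (after the try/except). Output: DC

Answer: DC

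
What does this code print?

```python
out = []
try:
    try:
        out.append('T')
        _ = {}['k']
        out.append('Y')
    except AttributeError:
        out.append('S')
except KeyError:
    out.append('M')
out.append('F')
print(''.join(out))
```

Execution trace: 'T' (try body) → 'M' (outer except KeyError) → 'F' (after the try/except). Output: TMF

Answer: TMF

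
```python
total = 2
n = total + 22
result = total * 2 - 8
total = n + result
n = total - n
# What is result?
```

Trace:
`total = 2` → total = 2
`n = total + 22` → n = 24
`result = total * 2 - 8` → result = -4
`total = n + result` → total = 20
`n = total - n` → n = -4
So result = -4

Answer: -4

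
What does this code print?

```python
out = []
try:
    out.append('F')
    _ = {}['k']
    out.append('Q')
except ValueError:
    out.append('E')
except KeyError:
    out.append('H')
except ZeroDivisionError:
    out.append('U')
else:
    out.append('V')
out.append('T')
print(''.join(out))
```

Execution trace: 'F' (try body) → 'H' (except KeyError) → 'T' (after the try/except). Output: FHT

Answer: FHT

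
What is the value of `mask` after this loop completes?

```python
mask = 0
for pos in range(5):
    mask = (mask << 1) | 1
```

Build 5 consecutive 1-bits: 0b11111
`mask` takes the values: 0 → 1 → 3 → 7 → 15 → 31

Answer: 31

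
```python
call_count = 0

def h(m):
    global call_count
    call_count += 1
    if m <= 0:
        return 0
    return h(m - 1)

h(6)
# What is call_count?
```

Linear recursion stepping by 1: 7 calls from m=6 down to ≤0.

Answer: 7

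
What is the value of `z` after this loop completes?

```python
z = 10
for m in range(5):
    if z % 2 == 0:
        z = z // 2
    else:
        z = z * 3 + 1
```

Collatz-style transformation from 10
`z` takes the values: 10 → 5 → 16 → 8 → 4 → 2

Answer: 2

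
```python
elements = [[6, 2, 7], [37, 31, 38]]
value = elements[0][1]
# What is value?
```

Trace:
`elements = [[6, 2, 7], [37, 31, 38]]` → elements = [[6, 2, 7], [37, 31, 38]]
`value = elements[0][1]` → value = 2
So value = 2

Answer: 2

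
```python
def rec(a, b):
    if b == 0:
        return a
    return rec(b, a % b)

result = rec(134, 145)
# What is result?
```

rec(134, 145) -> rec(145, 134) -> rec(134, 11) -> rec(11, 2) -> rec(2, 1) -> rec(1, 0) -> 1

Answer: 1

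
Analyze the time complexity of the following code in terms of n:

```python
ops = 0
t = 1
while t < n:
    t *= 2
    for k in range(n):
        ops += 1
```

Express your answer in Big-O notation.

Each loop level contributes: log n × n. Multiplying the contributions gives O(n log n).

Answer: O(n log n)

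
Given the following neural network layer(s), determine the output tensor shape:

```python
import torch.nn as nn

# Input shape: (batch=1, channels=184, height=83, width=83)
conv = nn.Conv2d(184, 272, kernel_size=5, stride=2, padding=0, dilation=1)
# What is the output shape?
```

Input: (1, 184, 83, 83) -> Output: (1, 272, 40, 40)

Answer: (1, 272, 40, 40)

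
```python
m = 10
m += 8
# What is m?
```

Trace:
`m = 10` → m = 10
`m += 8` → m = 18
So m = 18

Answer: 18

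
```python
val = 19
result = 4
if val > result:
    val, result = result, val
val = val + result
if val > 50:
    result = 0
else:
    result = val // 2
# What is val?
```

Trace:
`val = 19` → val = 19
`result = 4` → result = 4
`if val > result: ...` → val > result is True → val = 4; result = 19
`val = val + result` → val = 23
`if val > 50: ...` → val > 50 is False, take else branch → result = 11
So val = 23

Answer: 23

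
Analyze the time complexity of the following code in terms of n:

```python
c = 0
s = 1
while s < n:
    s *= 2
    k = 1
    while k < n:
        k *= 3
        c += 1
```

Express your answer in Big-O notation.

Each loop level contributes: log n × log n. Multiplying the contributions gives O(log² n).

Answer: O(log² n)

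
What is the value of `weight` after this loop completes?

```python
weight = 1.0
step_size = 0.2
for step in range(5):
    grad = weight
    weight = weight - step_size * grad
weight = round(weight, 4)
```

Gradient descent: w = 1.0 * (1 - 0.2)^5
`weight` takes the values: 1.0 → 0.8 → 0.64 → 0.512 → 0.4096 → 0.32768 → 0.3277

Answer: 0.3277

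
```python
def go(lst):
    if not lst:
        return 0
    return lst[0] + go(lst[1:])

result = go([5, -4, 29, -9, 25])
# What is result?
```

5 + (-4) + 29 + (-9) + 25 + 0 = 46

Answer: 46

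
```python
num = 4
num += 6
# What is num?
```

Trace:
`num = 4` → num = 4
`num += 6` → num = 10
So num = 10

Answer: 10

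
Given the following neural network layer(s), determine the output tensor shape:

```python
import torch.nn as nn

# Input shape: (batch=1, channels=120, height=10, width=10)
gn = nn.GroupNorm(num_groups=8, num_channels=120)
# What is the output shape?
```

Input: (1, 120, 10, 10) -> Output: (1, 120, 10, 10)

Answer: (1, 120, 10, 10)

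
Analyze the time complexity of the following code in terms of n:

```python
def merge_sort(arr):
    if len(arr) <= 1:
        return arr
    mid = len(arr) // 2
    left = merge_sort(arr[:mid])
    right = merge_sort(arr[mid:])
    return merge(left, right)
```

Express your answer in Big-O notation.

This is Merge sort. Time complexity: O(n log n).

Answer: O(n log n)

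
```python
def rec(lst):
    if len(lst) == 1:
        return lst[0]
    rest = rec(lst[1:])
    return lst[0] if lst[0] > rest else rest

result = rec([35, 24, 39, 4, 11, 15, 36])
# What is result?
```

Recursive max over [35, 24, 39, 4, 11, 15, 36] = 39

Answer: 39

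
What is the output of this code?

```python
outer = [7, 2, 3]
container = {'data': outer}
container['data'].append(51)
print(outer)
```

Key concept: dict holds reference to list.
Step by step:
`outer = [7, 2, 3]` → outer = [7, 2, 3]
`container = {'data': outer}` → container = {'data': [7, 2, 3]}
`container['data'].append(51)` → outer = [7, 2, 3, 51]; container = {'data': [7, 2, 3, 51]}
`print(outer)` → prints [7, 2, 3, 51]

Answer: [7, 2, 3, 51]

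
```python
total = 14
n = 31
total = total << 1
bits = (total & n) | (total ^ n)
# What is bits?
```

Trace:
`total = 14` → total = 14
`n = 31` → n = 31
`total = total << 1` → total = 28
`bits = (total & n) | (total ^ n)` → bits = 31
So bits = 31

Answer: 31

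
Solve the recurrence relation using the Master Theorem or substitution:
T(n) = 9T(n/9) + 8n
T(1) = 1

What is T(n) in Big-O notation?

By Master Theorem: a=9, b=9, f(n)=8n. Since log_9(9) = 1 and f(n) = Θ(n^1), Case 2 applies. T(n) = O(n log n).

Answer: O(n log n)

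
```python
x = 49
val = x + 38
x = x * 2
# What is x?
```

Trace:
`x = 49` → x = 49
`val = x + 38` → val = 87
`x = x * 2` → x = 98
So x = 98

Answer: 98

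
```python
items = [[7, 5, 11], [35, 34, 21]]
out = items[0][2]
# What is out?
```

Trace:
`items = [[7, 5, 11], [35, 34, 21]]` → items = [[7, 5, 11], [35, 34, 21]]
`out = items[0][2]` → out = 11
So out = 11

Answer: 11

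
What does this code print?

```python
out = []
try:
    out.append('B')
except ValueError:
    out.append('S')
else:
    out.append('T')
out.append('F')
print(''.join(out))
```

Execution trace: 'B' (try body, no exception) → 'T' (else) → 'F' (after the try/except). Output: BTF

Answer: BTF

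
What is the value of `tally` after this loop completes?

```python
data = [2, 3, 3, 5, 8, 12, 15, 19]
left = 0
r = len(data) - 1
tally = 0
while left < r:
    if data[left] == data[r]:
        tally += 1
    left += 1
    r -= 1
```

Count matching pairs from ends
`tally` takes the values: 0

Answer: 0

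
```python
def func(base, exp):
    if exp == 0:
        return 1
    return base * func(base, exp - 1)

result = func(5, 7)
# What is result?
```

func(5, 7) = 5 * 5 * 5 * 5 * 5 * 5 * 5 = 78125

Answer: 78125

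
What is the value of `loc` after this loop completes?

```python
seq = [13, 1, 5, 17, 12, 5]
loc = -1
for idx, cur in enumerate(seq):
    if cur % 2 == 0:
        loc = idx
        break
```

First even number index in [13, 1, 5, 17, 12, 5]
`loc` takes the values: -1 → 4

Answer: 4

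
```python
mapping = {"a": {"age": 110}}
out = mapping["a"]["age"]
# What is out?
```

Trace:
`mapping = {"a": {"age": 110}}` → mapping = {'a': {'age': 110}}
`out = mapping["a"]["age"]` → out = 110
So out = 110

Answer: 110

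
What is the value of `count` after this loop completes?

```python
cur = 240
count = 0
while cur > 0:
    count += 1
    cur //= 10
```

Count digits by repeated division by 10
`count` takes the values: 0 → 1 → 2 → 3

Answer: 3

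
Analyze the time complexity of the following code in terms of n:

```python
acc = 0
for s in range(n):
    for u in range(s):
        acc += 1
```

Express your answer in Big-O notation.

Each loop level contributes: n × n. Multiplying the contributions gives O(n^2).

Answer: O(n^2)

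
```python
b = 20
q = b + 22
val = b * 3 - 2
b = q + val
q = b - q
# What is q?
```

Trace:
`b = 20` → b = 20
`q = b + 22` → q = 42
`val = b * 3 - 2` → val = 58
`b = q + val` → b = 100
`q = b - q` → q = 58
So q = 58

Answer: 58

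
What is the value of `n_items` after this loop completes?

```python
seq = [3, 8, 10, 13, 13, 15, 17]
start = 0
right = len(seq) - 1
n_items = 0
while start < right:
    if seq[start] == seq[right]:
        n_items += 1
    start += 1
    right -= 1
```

Count matching pairs from ends
`n_items` takes the values: 0

Answer: 0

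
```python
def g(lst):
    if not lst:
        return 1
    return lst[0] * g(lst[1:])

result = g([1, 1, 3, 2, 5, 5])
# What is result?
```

Product over [1, 1, 3, 2, 5, 5] = 1 * 1 * 3 * 2 * 5 * 5 = 150

Answer: 150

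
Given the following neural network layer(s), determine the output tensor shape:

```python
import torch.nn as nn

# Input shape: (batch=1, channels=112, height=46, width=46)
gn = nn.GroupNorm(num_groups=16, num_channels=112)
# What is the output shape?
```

Input: (1, 112, 46, 46) -> Output: (1, 112, 46, 46)

Answer: (1, 112, 46, 46)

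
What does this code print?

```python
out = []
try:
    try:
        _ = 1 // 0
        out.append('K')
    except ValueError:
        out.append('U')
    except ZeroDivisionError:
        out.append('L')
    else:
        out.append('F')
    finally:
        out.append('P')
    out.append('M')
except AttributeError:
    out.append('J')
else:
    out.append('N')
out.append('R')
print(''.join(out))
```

Execution trace: 'L' (inner except ZeroDivisionError) → 'P' (inner finally) → 'M' (try body, no exception) → 'N' (else) → 'R' (after the try/except). Output: LPMNR

Answer: LPMNR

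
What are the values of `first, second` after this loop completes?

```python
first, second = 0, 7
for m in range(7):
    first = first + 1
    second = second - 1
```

first goes 0→7, second goes 7→0
`first, second` takes the values: (0, 7) → (1, 7) → (1, 6) → (2, 6) → (2, 5) → (3, 5) → (3, 4) → (4, 4) → (4, 3) → (5, 3) → (5, 2) → (6, 2) → (6, 1) → (7, 1) → (7, 0)

Answer: 7, 0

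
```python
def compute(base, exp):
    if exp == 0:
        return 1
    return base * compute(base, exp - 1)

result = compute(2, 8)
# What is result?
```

compute(2, 8) = 2 * 2 * 2 * 2 * 2 * 2 * 2 * 2 = 256

Answer: 256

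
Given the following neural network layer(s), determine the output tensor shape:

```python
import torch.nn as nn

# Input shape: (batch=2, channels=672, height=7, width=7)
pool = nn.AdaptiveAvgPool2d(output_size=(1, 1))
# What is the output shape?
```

Input: (2, 672, 7, 7) -> Output: (2, 672, 1, 1)

Answer: (2, 672, 1, 1)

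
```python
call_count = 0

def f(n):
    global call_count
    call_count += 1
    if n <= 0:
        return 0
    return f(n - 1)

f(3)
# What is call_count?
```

Linear recursion stepping by 1: 4 calls from n=3 down to ≤0.

Answer: 4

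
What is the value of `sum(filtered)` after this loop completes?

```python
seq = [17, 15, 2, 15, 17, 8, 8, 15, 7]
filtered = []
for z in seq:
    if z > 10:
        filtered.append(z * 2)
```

Sum of doubled values > 10
`filtered` takes the values: [] → [34] → [34, 30] → [34, 30, 30] → [34, 30, 30, 34] → [34, 30, 30, 34, 30]
So `sum(filtered)` = 158

Answer: 158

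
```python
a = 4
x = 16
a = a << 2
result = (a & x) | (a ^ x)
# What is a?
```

Trace:
`a = 4` → a = 4
`x = 16` → x = 16
`a = a << 2` → a = 16
`result = (a & x) | (a ^ x)` → result = 16
So a = 16

Answer: 16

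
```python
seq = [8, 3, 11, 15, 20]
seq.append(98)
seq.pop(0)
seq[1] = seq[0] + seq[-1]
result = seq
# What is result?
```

Trace:
`seq = [8, 3, 11, 15, 20]` → seq = [8, 3, 11, 15, 20]
`seq.append(98)` → seq = [8, 3, 11, 15, 20, 98]
`seq.pop(0)` → seq = [3, 11, 15, 20, 98]
`seq[1] = seq[0] + seq[-1]` → seq = [3, 101, 15, 20, 98]
`result = seq` → result = [3, 101, 15, 20, 98]
So result = [3, 101, 15, 20, 98]

Answer: [3, 101, 15, 20, 98]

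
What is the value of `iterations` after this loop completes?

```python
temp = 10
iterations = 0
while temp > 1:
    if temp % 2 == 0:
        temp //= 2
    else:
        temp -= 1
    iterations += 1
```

Steps to reduce 10 to 1
`iterations` takes the values: 0 → 1 → 2 → 3 → 4

Answer: 4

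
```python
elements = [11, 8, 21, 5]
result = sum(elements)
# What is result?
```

Trace:
`elements = [11, 8, 21, 5]` → elements = [11, 8, 21, 5]
`result = sum(elements)` → result = 45
So result = 45

Answer: 45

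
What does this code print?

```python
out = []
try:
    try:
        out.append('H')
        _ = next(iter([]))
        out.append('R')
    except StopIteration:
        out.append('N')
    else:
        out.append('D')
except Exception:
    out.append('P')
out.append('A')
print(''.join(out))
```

Execution trace: 'H' (inner try body) → 'N' (inner except StopIteration) → 'A' (after the try/except). Output: HNA

Answer: HNA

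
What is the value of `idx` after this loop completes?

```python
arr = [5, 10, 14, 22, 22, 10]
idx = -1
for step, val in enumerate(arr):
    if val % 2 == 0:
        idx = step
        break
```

First even number index in [5, 10, 14, 22, 22, 10]
`idx` takes the values: -1 → 1

Answer: 1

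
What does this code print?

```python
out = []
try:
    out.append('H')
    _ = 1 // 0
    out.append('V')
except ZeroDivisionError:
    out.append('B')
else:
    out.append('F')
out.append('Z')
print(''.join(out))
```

Execution trace: 'H' (try body) → 'B' (except ZeroDivisionError) → 'Z' (after the try/except). Output: HBZ

Answer: HBZ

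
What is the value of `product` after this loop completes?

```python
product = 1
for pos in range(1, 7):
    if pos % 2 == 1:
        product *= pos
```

Product of odd numbers 1 to 6
`product` takes the values: 1 → 3 → 15

Answer: 15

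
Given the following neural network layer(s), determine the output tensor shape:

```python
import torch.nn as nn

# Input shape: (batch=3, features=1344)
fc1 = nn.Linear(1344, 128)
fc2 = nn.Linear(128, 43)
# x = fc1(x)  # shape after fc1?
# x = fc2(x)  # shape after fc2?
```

Input: (3, 1344) -> after fc1: (3, 128) -> Output: (3, 43)

Answer: (3, 43)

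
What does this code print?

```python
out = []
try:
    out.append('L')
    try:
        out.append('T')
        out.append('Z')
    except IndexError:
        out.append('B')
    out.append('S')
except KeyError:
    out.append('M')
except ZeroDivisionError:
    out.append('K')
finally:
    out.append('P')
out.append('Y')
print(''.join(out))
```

Execution trace: 'L' (try body) → 'T' (inner try body) → 'Z' (inner try body, no exception) → 'S' (try body, no exception) → 'P' (finally) → 'Y' (after the try/except). Output: LTZSPY

Answer: LTZSPY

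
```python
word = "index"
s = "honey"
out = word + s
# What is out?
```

Trace:
`word = "index"` → word = 'index'
`s = "honey"` → s = 'honey'
`out = word + s` → out = 'indexhoney'
So out = 'indexhoney'

Answer: 'indexhoney'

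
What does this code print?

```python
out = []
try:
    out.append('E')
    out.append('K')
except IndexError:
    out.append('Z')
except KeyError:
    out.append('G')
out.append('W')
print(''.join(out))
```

Execution trace: 'E' (try body) → 'K' (try body, no exception) → 'W' (after the try/except). Output: EKW

Answer: EKW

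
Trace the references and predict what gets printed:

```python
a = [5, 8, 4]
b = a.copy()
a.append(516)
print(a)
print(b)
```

Key concept: list.copy() creates independent copy.
Step by step:
`a = [5, 8, 4]` → a = [5, 8, 4]
`b = a.copy()` → b = [5, 8, 4]
`a.append(516)` → a = [5, 8, 4, 516]
`print(a)` → prints [5, 8, 4, 516]
`print(b)` → prints [5, 8, 4]

Answer:
[5, 8, 4, 516]
[5, 8, 4]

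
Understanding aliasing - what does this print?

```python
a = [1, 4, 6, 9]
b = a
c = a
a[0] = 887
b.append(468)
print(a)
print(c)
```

Key concept: multiple aliases.
Step by step:
`a = [1, 4, 6, 9]` → a = [1, 4, 6, 9]
`b = a` → b = [1, 4, 6, 9] (same object as a)
`c = a` → c = [1, 4, 6, 9] (same object as a, b)
`a[0] = 887` → a = [887, 4, 6, 9] (same object as b, c); b = [887, 4, 6, 9] (same object as a, c); c = [887, 4, 6, 9] (same object as a, b)
`b.append(468)` → a = [887, 4, 6, 9, 468] (same object as b, c); b = [887, 4, 6, 9, 468] (same object as a, c); c = [887, 4, 6, 9, 468] (same object as a, b)
`print(a)` → prints [887, 4, 6, 9, 468]
`print(c)` → prints [887, 4, 6, 9, 468]

Answer:
[887, 4, 6, 9, 468]
[887, 4, 6, 9, 468]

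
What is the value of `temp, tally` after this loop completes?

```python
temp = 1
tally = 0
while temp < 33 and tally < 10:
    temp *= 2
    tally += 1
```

Double until >= 33 or 10 iterations
`temp, tally` takes the values: (1, 0) → (2, 0) → (2, 1) → (4, 1) → (4, 2) → (8, 2) → (8, 3) → (16, 3) → (16, 4) → (32, 4) → (32, 5) → (64, 5) → (64, 6)

Answer: 64, 6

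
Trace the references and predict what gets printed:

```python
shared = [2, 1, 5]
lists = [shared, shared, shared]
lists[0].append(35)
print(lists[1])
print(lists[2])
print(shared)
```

Key concept: list of same reference.
Step by step:
`shared = [2, 1, 5]` → shared = [2, 1, 5]
`lists = [shared, shared, shared]` → lists = [[2, 1, 5], [2, 1, 5], [2, 1, 5]]
`lists[0].append(35)` → shared = [2, 1, 5, 35]; lists = [[2, 1, 5, 35], [2, 1, 5, 35], [2, 1, 5, 35]]
`print(lists[1])` → prints [2, 1, 5, 35]
`print(lists[2])` → prints [2, 1, 5, 35]
`print(shared)` → prints [2, 1, 5, 35]

Answer:
[2, 1, 5, 35]
[2, 1, 5, 35]
[2, 1, 5, 35]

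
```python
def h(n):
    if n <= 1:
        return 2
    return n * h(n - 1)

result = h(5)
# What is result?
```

h(5) = 5 * 4 * 3 * 2 * 2 = 240

Answer: 240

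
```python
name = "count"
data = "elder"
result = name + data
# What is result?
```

Trace:
`name = "count"` → name = 'count'
`data = "elder"` → data = 'elder'
`result = name + data` → result = 'countelder'
So result = 'countelder'

Answer: 'countelder'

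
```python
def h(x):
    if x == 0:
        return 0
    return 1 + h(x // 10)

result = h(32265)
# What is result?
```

Count of digits of 32265: 5

Answer: 5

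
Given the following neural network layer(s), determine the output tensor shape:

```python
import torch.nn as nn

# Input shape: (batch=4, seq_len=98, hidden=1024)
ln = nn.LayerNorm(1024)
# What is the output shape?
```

Input: (4, 98, 1024) -> Output: (4, 98, 1024)

Answer: (4, 98, 1024)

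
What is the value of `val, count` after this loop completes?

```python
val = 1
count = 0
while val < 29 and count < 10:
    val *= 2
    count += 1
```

Double until >= 29 or 10 iterations
`val, count` takes the values: (1, 0) → (2, 0) → (2, 1) → (4, 1) → (4, 2) → (8, 2) → (8, 3) → (16, 3) → (16, 4) → (32, 4) → (32, 5)

Answer: 32, 5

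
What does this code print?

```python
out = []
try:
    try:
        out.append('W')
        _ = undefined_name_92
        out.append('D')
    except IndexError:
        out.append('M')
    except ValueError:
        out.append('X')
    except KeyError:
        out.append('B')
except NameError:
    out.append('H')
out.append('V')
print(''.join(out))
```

Execution trace: 'W' (try body) → 'H' (outer except NameError) → 'V' (after the try/except). Output: WHV

Answer: WHV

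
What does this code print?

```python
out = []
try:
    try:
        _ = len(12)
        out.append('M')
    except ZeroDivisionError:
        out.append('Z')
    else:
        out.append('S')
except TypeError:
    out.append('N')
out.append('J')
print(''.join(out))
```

Execution trace: 'N' (outer except TypeError) → 'J' (after the try/except). Output: NJ

Answer: NJ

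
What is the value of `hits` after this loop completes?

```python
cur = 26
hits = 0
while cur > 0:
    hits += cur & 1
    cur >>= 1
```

Count set bits in 26 (binary: 0b11010)
`hits` takes the values: 0 → 1 → 2 → 3

Answer: 3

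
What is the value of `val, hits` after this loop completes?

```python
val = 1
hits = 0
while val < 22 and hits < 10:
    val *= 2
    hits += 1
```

Double until >= 22 or 10 iterations
`val, hits` takes the values: (1, 0) → (2, 0) → (2, 1) → (4, 1) → (4, 2) → (8, 2) → (8, 3) → (16, 3) → (16, 4) → (32, 4) → (32, 5)

Answer: 32, 5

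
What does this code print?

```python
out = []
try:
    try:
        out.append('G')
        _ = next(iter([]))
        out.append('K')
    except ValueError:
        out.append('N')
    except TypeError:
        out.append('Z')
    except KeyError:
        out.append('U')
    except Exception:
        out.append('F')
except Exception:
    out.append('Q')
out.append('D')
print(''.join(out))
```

Execution trace: 'G' (inner try body) → 'F' (inner except Exception) → 'D' (after the try/except). Output: GFD

Answer: GFD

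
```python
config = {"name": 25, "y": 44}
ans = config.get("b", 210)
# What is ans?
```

Trace:
`config = {"name": 25, "y": 44}` → config = {'name': 25, 'y': 44}
`ans = config.get("b", 210)` → ans = 210
So ans = 210

Answer: 210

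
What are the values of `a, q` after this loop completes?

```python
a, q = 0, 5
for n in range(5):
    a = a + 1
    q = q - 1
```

a goes 0→5, q goes 5→0
`a, q` takes the values: (0, 5) → (1, 5) → (1, 4) → (2, 4) → (2, 3) → (3, 3) → (3, 2) → (4, 2) → (4, 1) → (5, 1) → (5, 0)

Answer: 5, 0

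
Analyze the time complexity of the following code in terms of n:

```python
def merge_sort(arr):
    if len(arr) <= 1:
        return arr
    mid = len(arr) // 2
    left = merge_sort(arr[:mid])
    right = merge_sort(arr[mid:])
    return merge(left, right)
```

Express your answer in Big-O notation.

This is Merge sort. Time complexity: O(n log n).

Answer: O(n log n)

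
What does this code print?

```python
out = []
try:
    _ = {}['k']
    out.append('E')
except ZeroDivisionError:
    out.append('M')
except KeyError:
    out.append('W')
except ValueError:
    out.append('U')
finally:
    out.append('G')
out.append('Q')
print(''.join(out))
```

Execution trace: 'W' (except KeyError) → 'G' (finally) → 'Q' (after the try/except). Output: WGQ

Answer: WGQ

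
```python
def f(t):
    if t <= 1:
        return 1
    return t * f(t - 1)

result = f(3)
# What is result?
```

f(3) = 3 * 2 * 1 = 6

Answer: 6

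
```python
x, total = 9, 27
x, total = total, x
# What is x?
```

Trace:
`x, total = 9, 27` → x = 9; total = 27
`x, total = total, x` → x = 27; total = 9
So x = 27

Answer: 27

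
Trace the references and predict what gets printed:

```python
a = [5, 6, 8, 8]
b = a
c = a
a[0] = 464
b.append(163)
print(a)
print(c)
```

Key concept: multiple aliases.
Step by step:
`a = [5, 6, 8, 8]` → a = [5, 6, 8, 8]
`b = a` → b = [5, 6, 8, 8] (same object as a)
`c = a` → c = [5, 6, 8, 8] (same object as a, b)
`a[0] = 464` → a = [464, 6, 8, 8] (same object as b, c); b = [464, 6, 8, 8] (same object as a, c); c = [464, 6, 8, 8] (same object as a, b)
`b.append(163)` → a = [464, 6, 8, 8, 163] (same object as b, c); b = [464, 6, 8, 8, 163] (same object as a, c); c = [464, 6, 8, 8, 163] (same object as a, b)
`print(a)` → prints [464, 6, 8, 8, 163]
`print(c)` → prints [464, 6, 8, 8, 163]

Answer:
[464, 6, 8, 8, 163]
[464, 6, 8, 8, 163]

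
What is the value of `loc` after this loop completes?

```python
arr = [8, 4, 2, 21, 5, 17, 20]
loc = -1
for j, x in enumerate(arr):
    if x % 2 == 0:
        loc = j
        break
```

First even number index in [8, 4, 2, 21, 5, 17, 20]
`loc` takes the values: -1 → 0

Answer: 0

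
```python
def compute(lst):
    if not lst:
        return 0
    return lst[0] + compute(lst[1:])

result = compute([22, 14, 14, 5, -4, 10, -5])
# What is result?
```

22 + 14 + 14 + 5 + (-4) + 10 + (-5) + 0 = 56

Answer: 56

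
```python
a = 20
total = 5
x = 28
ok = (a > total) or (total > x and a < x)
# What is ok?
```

Trace:
`a = 20` → a = 20
`total = 5` → total = 5
`x = 28` → x = 28
`ok = (a > total) or (total > x and a < x)` → ok = True
So ok = True

Answer: True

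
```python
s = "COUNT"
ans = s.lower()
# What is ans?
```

Trace:
`s = "COUNT"` → s = 'COUNT'
`ans = s.lower()` → ans = 'count'
So ans = 'count'

Answer: 'count'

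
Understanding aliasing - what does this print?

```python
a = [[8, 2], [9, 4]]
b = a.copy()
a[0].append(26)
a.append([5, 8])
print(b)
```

Key concept: shallow copy with nested lists.
Step by step:
`a = [[8, 2], [9, 4]]` → a = [[8, 2], [9, 4]]
`b = a.copy()` → b = [[8, 2], [9, 4]]
`a[0].append(26)` → a = [[8, 2, 26], [9, 4]]; b = [[8, 2, 26], [9, 4]]
`a.append([5, 8])` → a = [[8, 2, 26], [9, 4], [5, 8]]
`print(b)` → prints [[8, 2, 26], [9, 4]]

Answer: [[8, 2, 26], [9, 4]]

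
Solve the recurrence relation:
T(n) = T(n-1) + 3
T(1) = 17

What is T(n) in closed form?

Unrolling: T(n) = T(1) + 3·(n-1) = 17 + 3(n-1) = 3n + 14.

Answer: T(n) = 3n + 14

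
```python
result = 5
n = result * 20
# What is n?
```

Trace:
`result = 5` → result = 5
`n = result * 20` → n = 100
So n = 100

Answer: 100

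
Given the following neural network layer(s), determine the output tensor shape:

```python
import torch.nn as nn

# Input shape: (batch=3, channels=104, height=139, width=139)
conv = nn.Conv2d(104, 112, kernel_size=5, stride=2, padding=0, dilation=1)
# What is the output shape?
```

Input: (3, 104, 139, 139) -> Output: (3, 112, 68, 68)

Answer: (3, 112, 68, 68)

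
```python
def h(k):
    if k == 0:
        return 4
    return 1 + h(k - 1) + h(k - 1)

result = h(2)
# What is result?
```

h(k) = 1 + 2·h(k-1), h(0)=4. Closed form: (4+1)·2^2 - 1 = 19.

Answer: 19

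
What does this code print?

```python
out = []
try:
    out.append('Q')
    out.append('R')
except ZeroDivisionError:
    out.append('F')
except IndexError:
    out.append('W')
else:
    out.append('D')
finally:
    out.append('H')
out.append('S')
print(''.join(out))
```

Execution trace: 'Q' (try body) → 'R' (try body, no exception) → 'D' (else) → 'H' (finally) → 'S' (after the try/except). Output: QRDHS

Answer: QRDHS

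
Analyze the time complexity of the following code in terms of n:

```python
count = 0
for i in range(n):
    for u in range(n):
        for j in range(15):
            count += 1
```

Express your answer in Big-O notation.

Each loop level contributes: n × n × 1. Multiplying the contributions gives O(n^2).

Answer: O(n^2)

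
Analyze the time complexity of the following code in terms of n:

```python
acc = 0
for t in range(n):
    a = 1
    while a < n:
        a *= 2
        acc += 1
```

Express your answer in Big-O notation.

Each loop level contributes: n × log n. Multiplying the contributions gives O(n log n).

Answer: O(n log n)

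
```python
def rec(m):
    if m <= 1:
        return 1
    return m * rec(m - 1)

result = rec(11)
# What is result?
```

rec(11) = 11 * 10 * 9 * 8 * 7 * 6 * 5 * 4 * 3 * 2 * 1 = 39916800

Answer: 39916800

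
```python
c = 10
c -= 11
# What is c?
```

Trace:
`c = 10` → c = 10
`c -= 11` → c = -1
So c = -1

Answer: -1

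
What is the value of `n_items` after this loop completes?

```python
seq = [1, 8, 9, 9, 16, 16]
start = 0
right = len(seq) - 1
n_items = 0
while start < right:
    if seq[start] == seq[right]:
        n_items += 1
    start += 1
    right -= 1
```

Count matching pairs from ends
`n_items` takes the values: 0 → 1

Answer: 1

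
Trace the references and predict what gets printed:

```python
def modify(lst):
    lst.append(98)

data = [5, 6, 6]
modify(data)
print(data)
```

Key concept: function modifies passed list.
Step by step:
`data = [5, 6, 6]` → data = [5, 6, 6]
`modify(data)` → data = [5, 6, 6, 98]
`print(data)` → prints [5, 6, 6, 98]

Answer: [5, 6, 6, 98]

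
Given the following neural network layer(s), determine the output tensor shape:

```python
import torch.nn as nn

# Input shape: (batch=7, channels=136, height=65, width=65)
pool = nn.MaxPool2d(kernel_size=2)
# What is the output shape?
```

Input: (7, 136, 65, 65) -> Output: (7, 136, 32, 32)

Answer: (7, 136, 32, 32)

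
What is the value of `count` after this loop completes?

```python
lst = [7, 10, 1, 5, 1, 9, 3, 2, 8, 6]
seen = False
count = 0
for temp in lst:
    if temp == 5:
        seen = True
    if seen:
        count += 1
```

Count elements after first 5 in [7, 10, 1, 5, 1, 9, 3, 2, 8, 6]
`count` takes the values: 0 → 1 → 2 → 3 → 4 → 5 → 6 → 7

Answer: 7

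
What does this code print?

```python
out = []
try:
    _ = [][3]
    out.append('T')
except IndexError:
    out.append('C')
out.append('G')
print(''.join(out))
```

Execution trace: 'C' (except IndexError) → 'G' (after the try/except). Output: CG

Answer: CG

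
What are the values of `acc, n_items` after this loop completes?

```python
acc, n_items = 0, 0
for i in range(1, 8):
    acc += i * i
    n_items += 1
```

Sum of squares and count
`acc, n_items` takes the values: (0, 0) → (1, 0) → (1, 1) → (5, 1) → (5, 2) → (14, 2) → (14, 3) → (30, 3) → (30, 4) → (55, 4) → (55, 5) → (91, 5) → (91, 6) → (140, 6) → (140, 7)

Answer: 140, 7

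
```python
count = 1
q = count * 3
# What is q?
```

Trace:
`count = 1` → count = 1
`q = count * 3` → q = 3
So q = 3

Answer: 3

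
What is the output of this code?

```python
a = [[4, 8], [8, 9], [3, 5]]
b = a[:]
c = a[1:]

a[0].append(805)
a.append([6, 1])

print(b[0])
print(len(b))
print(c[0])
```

Key concept: slice with nested mutation.
Step by step:
`a = [[4, 8], [8, 9], [3, 5]]` → a = [[4, 8], [8, 9], [3, 5]]
`b = a[:]` → b = [[4, 8], [8, 9], [3, 5]]
`c = a[1:]` → c = [[8, 9], [3, 5]]
`a[0].append(805)` → a = [[4, 8, 805], [8, 9], [3, 5]]; b = [[4, 8, 805], [8, 9], [3, 5]]
`a.append([6, 1])` → a = [[4, 8, 805], [8, 9], [3, 5], [6, 1]]
`print(b[0])` → prints [4, 8, 805]
`print(len(b))` → prints 3
`print(c[0])` → prints [8, 9]

Answer:
[4, 8, 805]
3
[8, 9]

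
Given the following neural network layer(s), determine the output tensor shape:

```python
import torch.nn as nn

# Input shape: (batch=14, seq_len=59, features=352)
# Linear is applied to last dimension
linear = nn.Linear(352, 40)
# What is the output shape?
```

Input: (14, 59, 352) -> Output: (14, 59, 40)

Answer: (14, 59, 40)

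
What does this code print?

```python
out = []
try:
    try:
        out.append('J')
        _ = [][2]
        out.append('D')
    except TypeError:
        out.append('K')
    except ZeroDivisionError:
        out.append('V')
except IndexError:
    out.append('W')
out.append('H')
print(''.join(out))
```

Execution trace: 'J' (inner try body) → 'W' (outer except IndexError) → 'H' (after the try/except). Output: JWH

Answer: JWH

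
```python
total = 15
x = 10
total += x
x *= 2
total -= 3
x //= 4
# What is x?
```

Trace:
`total = 15` → total = 15
`x = 10` → x = 10
`total += x` → total = 25
`x *= 2` → x = 20
`total -= 3` → total = 22
`x //= 4` → x = 5
So x = 5

Answer: 5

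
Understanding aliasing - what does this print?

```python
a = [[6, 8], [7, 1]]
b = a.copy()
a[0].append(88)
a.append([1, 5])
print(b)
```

Key concept: shallow copy with nested lists.
Step by step:
`a = [[6, 8], [7, 1]]` → a = [[6, 8], [7, 1]]
`b = a.copy()` → b = [[6, 8], [7, 1]]
`a[0].append(88)` → a = [[6, 8, 88], [7, 1]]; b = [[6, 8, 88], [7, 1]]
`a.append([1, 5])` → a = [[6, 8, 88], [7, 1], [1, 5]]
`print(b)` → prints [[6, 8, 88], [7, 1]]

Answer: [[6, 8, 88], [7, 1]]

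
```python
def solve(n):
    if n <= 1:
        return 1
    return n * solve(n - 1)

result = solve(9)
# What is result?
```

solve(9) = 9 * 8 * 7 * 6 * 5 * 4 * 3 * 2 * 1 = 362880

Answer: 362880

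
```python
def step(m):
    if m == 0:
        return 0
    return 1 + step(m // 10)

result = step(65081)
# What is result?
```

Count of digits of 65081: 5

Answer: 5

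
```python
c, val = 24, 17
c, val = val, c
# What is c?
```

Trace:
`c, val = 24, 17` → c = 24; val = 17
`c, val = val, c` → c = 17; val = 24
So c = 17

Answer: 17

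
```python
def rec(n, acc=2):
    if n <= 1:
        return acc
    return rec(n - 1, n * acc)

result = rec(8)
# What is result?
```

Accumulator trace (n, acc): (8, 2) -> (7, 16) -> (6, 112) -> (5, 672) -> (4, 3360) -> (3, 13440) -> (2, 40320) -> (1, 80640) -> return 80640

Answer: 80640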